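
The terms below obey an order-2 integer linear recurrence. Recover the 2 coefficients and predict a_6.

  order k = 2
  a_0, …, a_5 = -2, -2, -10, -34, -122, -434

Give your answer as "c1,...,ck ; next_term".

  a_2 = 3·-2 + 2·-2 = -10
  a_3 = 3·-10 + 2·-2 = -34
  a_4 = 3·-34 + 2·-10 = -122
  a_5 = 3·-122 + 2·-34 = -434
  a_6 = 3·-434 + 2·-122 = -1546

3,2 ; -1546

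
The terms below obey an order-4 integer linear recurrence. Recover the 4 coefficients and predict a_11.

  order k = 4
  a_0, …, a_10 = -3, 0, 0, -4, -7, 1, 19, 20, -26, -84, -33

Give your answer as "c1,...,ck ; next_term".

  a_4 = 1·-4 + -2·0 + -1·0 + 1·-3 = -7
  a_5 = 1·-7 + -2·-4 + -1·0 + 1·0 = 1
  a_6 = 1·1 + -2·-7 + -1·-4 + 1·0 = 19
  a_7 = 1·19 + -2·1 + -1·-7 + 1·-4 = 20
  a_8 = 1·20 + -2·19 + -1·1 + 1·-7 = -26
  a_9 = 1·-26 + -2·20 + -1·19 + 1·1 = -84
  a_10 = 1·-84 + -2·-26 + -1·20 + 1·19 = -33
  a_11 = 1·-33 + -2·-84 + -1·-26 + 1·20 = 181

1,-2,-1,1 ; 181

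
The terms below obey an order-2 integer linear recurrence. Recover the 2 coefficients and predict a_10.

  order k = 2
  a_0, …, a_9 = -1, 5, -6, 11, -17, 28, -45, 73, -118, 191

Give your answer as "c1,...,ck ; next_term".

  a_2 = -1·5 + 1·-1 = -6
  a_3 = -1·-6 + 1·5 = 11
  a_4 = -1·11 + 1·-6 = -17
  a_5 = -1·-17 + 1·11 = 28
  a_6 = -1·28 + 1·-17 = -45
  a_7 = -1·-45 + 1·28 = 73
  a_8 = -1·73 + 1·-45 = -118
  a_9 = -1·-118 + 1·73 = 191
  a_10 = -1·191 + 1·-118 = -309

-1,1 ; -309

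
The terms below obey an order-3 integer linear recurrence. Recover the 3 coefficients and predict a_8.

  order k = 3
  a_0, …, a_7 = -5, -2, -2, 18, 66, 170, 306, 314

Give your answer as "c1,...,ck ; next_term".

  a_3 = 3·-2 + -2·-2 + -4·-5 = 18
  a_4 = 3·18 + -2·-2 + -4·-2 = 66
  a_5 = 3·66 + -2·18 + -4·-2 = 170
  a_6 = 3·170 + -2·66 + -4·18 = 306
  a_7 = 3·306 + -2·170 + -4·66 = 314
  a_8 = 3·314 + -2·306 + -4·170 = -350

3,-2,-4 ; -350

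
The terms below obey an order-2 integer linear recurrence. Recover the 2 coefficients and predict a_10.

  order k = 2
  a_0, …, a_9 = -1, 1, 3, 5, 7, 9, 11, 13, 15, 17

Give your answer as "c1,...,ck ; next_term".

  a_2 = 2·1 + -1·-1 = 3
  a_3 = 2·3 + -1·1 = 5
  a_4 = 2·5 + -1·3 = 7
  a_5 = 2·7 + -1·5 = 9
  a_6 = 2·9 + -1·7 = 11
  a_7 = 2·11 + -1·9 = 13
  a_8 = 2·13 + -1·11 = 15
  a_9 = 2·15 + -1·13 = 17
  a_10 = 2·17 + -1·15 = 19

2,-1 ; 19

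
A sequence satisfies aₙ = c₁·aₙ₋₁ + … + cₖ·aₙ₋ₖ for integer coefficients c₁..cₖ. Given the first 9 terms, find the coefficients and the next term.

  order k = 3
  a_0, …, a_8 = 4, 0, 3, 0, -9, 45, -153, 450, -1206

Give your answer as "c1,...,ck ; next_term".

  a_3 = -4·3 + -3·0 + 3·4 = 0
  a_4 = -4·0 + -3·3 + 3·0 = -9
  a_5 = -4·-9 + -3·0 + 3·3 = 45
  a_6 = -4·45 + -3·-9 + 3·0 = -153
  a_7 = -4·-153 + -3·45 + 3·-9 = 450
  a_8 = -4·450 + -3·-153 + 3·45 = -1206
  a_9 = -4·-1206 + -3·450 + 3·-153 = 3015

-4,-3,3 ; 3015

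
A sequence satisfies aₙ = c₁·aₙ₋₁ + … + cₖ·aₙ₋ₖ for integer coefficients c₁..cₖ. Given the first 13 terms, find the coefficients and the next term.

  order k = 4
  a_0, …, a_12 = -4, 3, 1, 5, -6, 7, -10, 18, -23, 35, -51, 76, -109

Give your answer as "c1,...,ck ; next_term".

0,1,-1,1 ; 162

  a_4 = 0·5 + 1·1 + -1·3 + 1·-4 = -6
  a_5 = 0·-6 + 1·5 + -1·1 + 1·3 = 7
  a_6 = 0·7 + 1·-6 + -1·5 + 1·1 = -10
  a_7 = 0·-10 + 1·7 + -1·-6 + 1·5 = 18
  a_8 = 0·18 + 1·-10 + -1·7 + 1·-6 = -23
  a_9 = 0·-23 + 1·18 + -1·-10 + 1·7 = 35
  a_10 = 0·35 + 1·-23 + -1·18 + 1·-10 = -51
  a_11 = 0·-51 + 1·35 + -1·-23 + 1·18 = 76
  a_12 = 0·76 + 1·-51 + -1·35 + 1·-23 = -109
  a_13 = 0·-109 + 1·76 + -1·-51 + 1·35 = 162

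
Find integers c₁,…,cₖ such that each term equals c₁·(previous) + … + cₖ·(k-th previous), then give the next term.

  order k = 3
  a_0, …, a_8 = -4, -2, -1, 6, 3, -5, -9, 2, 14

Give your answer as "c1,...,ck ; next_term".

0,-1,-1 ; 7

  a_3 = 0·-1 + -1·-2 + -1·-4 = 6
  a_4 = 0·6 + -1·-1 + -1·-2 = 3
  a_5 = 0·3 + -1·6 + -1·-1 = -5
  a_6 = 0·-5 + -1·3 + -1·6 = -9
  a_7 = 0·-9 + -1·-5 + -1·3 = 2
  a_8 = 0·2 + -1·-9 + -1·-5 = 14
  a_9 = 0·14 + -1·2 + -1·-9 = 7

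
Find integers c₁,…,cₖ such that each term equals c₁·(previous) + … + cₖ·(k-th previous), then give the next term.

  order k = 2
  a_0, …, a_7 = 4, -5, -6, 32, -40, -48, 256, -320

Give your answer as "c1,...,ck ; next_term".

-2,-4 ; -384

  a_2 = -2·-5 + -4·4 = -6
  a_3 = -2·-6 + -4·-5 = 32
  a_4 = -2·32 + -4·-6 = -40
  a_5 = -2·-40 + -4·32 = -48
  a_6 = -2·-48 + -4·-40 = 256
  a_7 = -2·256 + -4·-48 = -320
  a_8 = -2·-320 + -4·256 = -384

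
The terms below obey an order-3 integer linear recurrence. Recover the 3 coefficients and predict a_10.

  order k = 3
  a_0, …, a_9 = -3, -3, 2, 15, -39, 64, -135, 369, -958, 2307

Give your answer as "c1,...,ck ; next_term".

  a_3 = -3·2 + -3·-3 + -4·-3 = 15
  a_4 = -3·15 + -3·2 + -4·-3 = -39
  a_5 = -3·-39 + -3·15 + -4·2 = 64
  a_6 = -3·64 + -3·-39 + -4·15 = -135
  a_7 = -3·-135 + -3·64 + -4·-39 = 369
  a_8 = -3·369 + -3·-135 + -4·64 = -958
  a_9 = -3·-958 + -3·369 + -4·-135 = 2307
  a_10 = -3·2307 + -3·-958 + -4·369 = -5523

-3,-3,-4 ; -5523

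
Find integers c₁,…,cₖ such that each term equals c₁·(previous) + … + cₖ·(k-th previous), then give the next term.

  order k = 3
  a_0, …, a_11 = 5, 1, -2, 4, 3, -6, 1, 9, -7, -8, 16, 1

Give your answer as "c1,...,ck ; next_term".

  a_3 = 0·-2 + -1·1 + 1·5 = 4
  a_4 = 0·4 + -1·-2 + 1·1 = 3
  a_5 = 0·3 + -1·4 + 1·-2 = -6
  a_6 = 0·-6 + -1·3 + 1·4 = 1
  a_7 = 0·1 + -1·-6 + 1·3 = 9
  a_8 = 0·9 + -1·1 + 1·-6 = -7
  a_9 = 0·-7 + -1·9 + 1·1 = -8
  a_10 = 0·-8 + -1·-7 + 1·9 = 16
  a_11 = 0·16 + -1·-8 + 1·-7 = 1
  a_12 = 0·1 + -1·16 + 1·-8 = -24

0,-1,1 ; -24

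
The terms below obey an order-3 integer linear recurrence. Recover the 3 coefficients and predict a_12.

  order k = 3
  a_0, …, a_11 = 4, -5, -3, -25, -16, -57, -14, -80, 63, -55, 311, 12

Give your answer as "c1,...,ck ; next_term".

1,2,-3 ; 799

  a_3 = 1·-3 + 2·-5 + -3·4 = -25
  a_4 = 1·-25 + 2·-3 + -3·-5 = -16
  a_5 = 1·-16 + 2·-25 + -3·-3 = -57
  a_6 = 1·-57 + 2·-16 + -3·-25 = -14
  a_7 = 1·-14 + 2·-57 + -3·-16 = -80
  a_8 = 1·-80 + 2·-14 + -3·-57 = 63
  a_9 = 1·63 + 2·-80 + -3·-14 = -55
  a_10 = 1·-55 + 2·63 + -3·-80 = 311
  a_11 = 1·311 + 2·-55 + -3·63 = 12
  a_12 = 1·12 + 2·311 + -3·-55 = 799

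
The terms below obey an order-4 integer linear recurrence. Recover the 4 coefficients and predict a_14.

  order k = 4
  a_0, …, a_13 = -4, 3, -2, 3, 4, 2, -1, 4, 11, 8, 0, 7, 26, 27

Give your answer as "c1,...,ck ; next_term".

1,-1,1,1 ; 8

  a_4 = 1·3 + -1·-2 + 1·3 + 1·-4 = 4
  a_5 = 1·4 + -1·3 + 1·-2 + 1·3 = 2
  a_6 = 1·2 + -1·4 + 1·3 + 1·-2 = -1
  a_7 = 1·-1 + -1·2 + 1·4 + 1·3 = 4
  a_8 = 1·4 + -1·-1 + 1·2 + 1·4 = 11
  a_9 = 1·11 + -1·4 + 1·-1 + 1·2 = 8
  a_10 = 1·8 + -1·11 + 1·4 + 1·-1 = 0
  a_11 = 1·0 + -1·8 + 1·11 + 1·4 = 7
  a_12 = 1·7 + -1·0 + 1·8 + 1·11 = 26
  a_13 = 1·26 + -1·7 + 1·0 + 1·8 = 27
  a_14 = 1·27 + -1·26 + 1·7 + 1·0 = 8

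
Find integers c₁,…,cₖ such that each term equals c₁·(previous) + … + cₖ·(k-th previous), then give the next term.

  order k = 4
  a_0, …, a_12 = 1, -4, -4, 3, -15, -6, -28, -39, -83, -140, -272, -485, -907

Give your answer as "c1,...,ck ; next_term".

  a_4 = 0·3 + 2·-4 + 2·-4 + 1·1 = -15
  a_5 = 0·-15 + 2·3 + 2·-4 + 1·-4 = -6
  a_6 = 0·-6 + 2·-15 + 2·3 + 1·-4 = -28
  a_7 = 0·-28 + 2·-6 + 2·-15 + 1·3 = -39
  a_8 = 0·-39 + 2·-28 + 2·-6 + 1·-15 = -83
  a_9 = 0·-83 + 2·-39 + 2·-28 + 1·-6 = -140
  a_10 = 0·-140 + 2·-83 + 2·-39 + 1·-28 = -272
  a_11 = 0·-272 + 2·-140 + 2·-83 + 1·-39 = -485
  a_12 = 0·-485 + 2·-272 + 2·-140 + 1·-83 = -907
  a_13 = 0·-907 + 2·-485 + 2·-272 + 1·-140 = -1654

0,2,2,1 ; -1654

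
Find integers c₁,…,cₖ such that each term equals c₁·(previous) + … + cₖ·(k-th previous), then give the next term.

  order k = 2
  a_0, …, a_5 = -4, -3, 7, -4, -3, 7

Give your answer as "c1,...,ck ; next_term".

-1,-1 ; -4

  a_2 = -1·-3 + -1·-4 = 7
  a_3 = -1·7 + -1·-3 = -4
  a_4 = -1·-4 + -1·7 = -3
  a_5 = -1·-3 + -1·-4 = 7
  a_6 = -1·7 + -1·-3 = -4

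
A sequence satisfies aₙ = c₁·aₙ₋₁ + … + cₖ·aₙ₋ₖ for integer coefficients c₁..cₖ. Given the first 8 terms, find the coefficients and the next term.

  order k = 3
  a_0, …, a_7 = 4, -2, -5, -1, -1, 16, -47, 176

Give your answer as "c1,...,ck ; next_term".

  a_3 = -3·-5 + 2·-2 + -3·4 = -1
  a_4 = -3·-1 + 2·-5 + -3·-2 = -1
  a_5 = -3·-1 + 2·-1 + -3·-5 = 16
  a_6 = -3·16 + 2·-1 + -3·-1 = -47
  a_7 = -3·-47 + 2·16 + -3·-1 = 176
  a_8 = -3·176 + 2·-47 + -3·16 = -670

-3,2,-3 ; -670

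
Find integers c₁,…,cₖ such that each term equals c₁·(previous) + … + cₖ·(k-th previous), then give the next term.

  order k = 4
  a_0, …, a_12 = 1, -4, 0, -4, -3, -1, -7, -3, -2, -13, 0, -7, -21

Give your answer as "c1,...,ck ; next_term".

  a_4 = -1·-4 + 0·0 + 2·-4 + 1·1 = -3
  a_5 = -1·-3 + 0·-4 + 2·0 + 1·-4 = -1
  a_6 = -1·-1 + 0·-3 + 2·-4 + 1·0 = -7
  a_7 = -1·-7 + 0·-1 + 2·-3 + 1·-4 = -3
  a_8 = -1·-3 + 0·-7 + 2·-1 + 1·-3 = -2
  a_9 = -1·-2 + 0·-3 + 2·-7 + 1·-1 = -13
  a_10 = -1·-13 + 0·-2 + 2·-3 + 1·-7 = 0
  a_11 = -1·0 + 0·-13 + 2·-2 + 1·-3 = -7
  a_12 = -1·-7 + 0·0 + 2·-13 + 1·-2 = -21
  a_13 = -1·-21 + 0·-7 + 2·0 + 1·-13 = 8

-1,0,2,1 ; 8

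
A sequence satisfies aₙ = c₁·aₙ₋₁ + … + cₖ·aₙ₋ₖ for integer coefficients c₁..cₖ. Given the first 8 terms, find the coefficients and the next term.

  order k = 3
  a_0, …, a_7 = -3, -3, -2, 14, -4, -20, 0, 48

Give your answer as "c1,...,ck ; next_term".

  a_3 = -1·-2 + -2·-3 + -2·-3 = 14
  a_4 = -1·14 + -2·-2 + -2·-3 = -4
  a_5 = -1·-4 + -2·14 + -2·-2 = -20
  a_6 = -1·-20 + -2·-4 + -2·14 = 0
  a_7 = -1·0 + -2·-20 + -2·-4 = 48
  a_8 = -1·48 + -2·0 + -2·-20 = -8

-1,-2,-2 ; -8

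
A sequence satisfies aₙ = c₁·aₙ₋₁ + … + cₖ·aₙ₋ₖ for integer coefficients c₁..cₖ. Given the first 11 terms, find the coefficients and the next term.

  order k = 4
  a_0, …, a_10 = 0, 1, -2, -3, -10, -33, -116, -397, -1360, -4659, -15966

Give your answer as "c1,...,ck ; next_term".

  a_4 = 3·-3 + 1·-2 + 1·1 + 2·0 = -10
  a_5 = 3·-10 + 1·-3 + 1·-2 + 2·1 = -33
  a_6 = 3·-33 + 1·-10 + 1·-3 + 2·-2 = -116
  a_7 = 3·-116 + 1·-33 + 1·-10 + 2·-3 = -397
  a_8 = 3·-397 + 1·-116 + 1·-33 + 2·-10 = -1360
  a_9 = 3·-1360 + 1·-397 + 1·-116 + 2·-33 = -4659
  a_10 = 3·-4659 + 1·-1360 + 1·-397 + 2·-116 = -15966
  a_11 = 3·-15966 + 1·-4659 + 1·-1360 + 2·-397 = -54711

3,1,1,2 ; -54711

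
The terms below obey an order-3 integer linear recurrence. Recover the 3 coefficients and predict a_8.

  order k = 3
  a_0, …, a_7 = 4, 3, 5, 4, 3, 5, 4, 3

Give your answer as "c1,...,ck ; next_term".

0,0,1 ; 5

  a_3 = 0·5 + 0·3 + 1·4 = 4
  a_4 = 0·4 + 0·5 + 1·3 = 3
  a_5 = 0·3 + 0·4 + 1·5 = 5
  a_6 = 0·5 + 0·3 + 1·4 = 4
  a_7 = 0·4 + 0·5 + 1·3 = 3
  a_8 = 0·3 + 0·4 + 1·5 = 5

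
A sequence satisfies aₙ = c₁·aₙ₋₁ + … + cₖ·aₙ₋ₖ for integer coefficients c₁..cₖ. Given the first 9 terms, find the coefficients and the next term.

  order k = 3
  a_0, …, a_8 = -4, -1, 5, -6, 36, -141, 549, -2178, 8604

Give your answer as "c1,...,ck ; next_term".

  a_3 = -3·5 + 3·-1 + -3·-4 = -6
  a_4 = -3·-6 + 3·5 + -3·-1 = 36
  a_5 = -3·36 + 3·-6 + -3·5 = -141
  a_6 = -3·-141 + 3·36 + -3·-6 = 549
  a_7 = -3·549 + 3·-141 + -3·36 = -2178
  a_8 = -3·-2178 + 3·549 + -3·-141 = 8604
  a_9 = -3·8604 + 3·-2178 + -3·549 = -33993

-3,3,-3 ; -33993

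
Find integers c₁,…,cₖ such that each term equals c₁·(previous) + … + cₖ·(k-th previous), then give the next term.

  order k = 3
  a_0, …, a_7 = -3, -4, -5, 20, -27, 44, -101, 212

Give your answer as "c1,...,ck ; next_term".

-2,-1,-2 ; -411

  a_3 = -2·-5 + -1·-4 + -2·-3 = 20
  a_4 = -2·20 + -1·-5 + -2·-4 = -27
  a_5 = -2·-27 + -1·20 + -2·-5 = 44
  a_6 = -2·44 + -1·-27 + -2·20 = -101
  a_7 = -2·-101 + -1·44 + -2·-27 = 212
  a_8 = -2·212 + -1·-101 + -2·44 = -411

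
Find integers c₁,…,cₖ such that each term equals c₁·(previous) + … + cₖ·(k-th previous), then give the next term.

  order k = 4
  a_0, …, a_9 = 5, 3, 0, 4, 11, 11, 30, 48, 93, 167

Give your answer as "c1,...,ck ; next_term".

  a_4 = 0·4 + 2·0 + 2·3 + 1·5 = 11
  a_5 = 0·11 + 2·4 + 2·0 + 1·3 = 11
  a_6 = 0·11 + 2·11 + 2·4 + 1·0 = 30
  a_7 = 0·30 + 2·11 + 2·11 + 1·4 = 48
  a_8 = 0·48 + 2·30 + 2·11 + 1·11 = 93
  a_9 = 0·93 + 2·48 + 2·30 + 1·11 = 167
  a_10 = 0·167 + 2·93 + 2·48 + 1·30 = 312

0,2,2,1 ; 312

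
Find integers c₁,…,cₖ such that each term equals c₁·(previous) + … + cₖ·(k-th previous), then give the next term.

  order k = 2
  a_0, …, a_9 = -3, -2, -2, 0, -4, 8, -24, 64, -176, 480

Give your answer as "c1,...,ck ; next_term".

  a_2 = -2·-2 + 2·-3 = -2
  a_3 = -2·-2 + 2·-2 = 0
  a_4 = -2·0 + 2·-2 = -4
  a_5 = -2·-4 + 2·0 = 8
  a_6 = -2·8 + 2·-4 = -24
  a_7 = -2·-24 + 2·8 = 64
  a_8 = -2·64 + 2·-24 = -176
  a_9 = -2·-176 + 2·64 = 480
  a_10 = -2·480 + 2·-176 = -1312

-2,2 ; -1312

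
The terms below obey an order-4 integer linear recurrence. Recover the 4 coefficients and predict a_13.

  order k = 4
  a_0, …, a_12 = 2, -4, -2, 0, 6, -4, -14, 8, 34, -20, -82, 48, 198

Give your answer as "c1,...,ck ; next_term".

  a_4 = 0·0 + -2·-2 + 0·-4 + 1·2 = 6
  a_5 = 0·6 + -2·0 + 0·-2 + 1·-4 = -4
  a_6 = 0·-4 + -2·6 + 0·0 + 1·-2 = -14
  a_7 = 0·-14 + -2·-4 + 0·6 + 1·0 = 8
  a_8 = 0·8 + -2·-14 + 0·-4 + 1·6 = 34
  a_9 = 0·34 + -2·8 + 0·-14 + 1·-4 = -20
  a_10 = 0·-20 + -2·34 + 0·8 + 1·-14 = -82
  a_11 = 0·-82 + -2·-20 + 0·34 + 1·8 = 48
  a_12 = 0·48 + -2·-82 + 0·-20 + 1·34 = 198
  a_13 = 0·198 + -2·48 + 0·-82 + 1·-20 = -116

0,-2,0,1 ; -116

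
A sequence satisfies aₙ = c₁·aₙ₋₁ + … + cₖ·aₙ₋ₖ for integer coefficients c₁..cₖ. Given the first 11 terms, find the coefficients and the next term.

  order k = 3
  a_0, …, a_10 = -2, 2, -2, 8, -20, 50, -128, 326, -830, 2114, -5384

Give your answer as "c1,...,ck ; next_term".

-2,1,-1 ; 13712

  a_3 = -2·-2 + 1·2 + -1·-2 = 8
  a_4 = -2·8 + 1·-2 + -1·2 = -20
  a_5 = -2·-20 + 1·8 + -1·-2 = 50
  a_6 = -2·50 + 1·-20 + -1·8 = -128
  a_7 = -2·-128 + 1·50 + -1·-20 = 326
  a_8 = -2·326 + 1·-128 + -1·50 = -830
  a_9 = -2·-830 + 1·326 + -1·-128 = 2114
  a_10 = -2·2114 + 1·-830 + -1·326 = -5384
  a_11 = -2·-5384 + 1·2114 + -1·-830 = 13712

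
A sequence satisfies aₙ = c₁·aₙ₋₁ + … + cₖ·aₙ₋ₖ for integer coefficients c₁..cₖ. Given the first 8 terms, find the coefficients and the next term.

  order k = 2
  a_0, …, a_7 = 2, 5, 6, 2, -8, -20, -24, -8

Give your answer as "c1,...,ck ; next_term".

  a_2 = 2·5 + -2·2 = 6
  a_3 = 2·6 + -2·5 = 2
  a_4 = 2·2 + -2·6 = -8
  a_5 = 2·-8 + -2·2 = -20
  a_6 = 2·-20 + -2·-8 = -24
  a_7 = 2·-24 + -2·-20 = -8
  a_8 = 2·-8 + -2·-24 = 32

2,-2 ; 32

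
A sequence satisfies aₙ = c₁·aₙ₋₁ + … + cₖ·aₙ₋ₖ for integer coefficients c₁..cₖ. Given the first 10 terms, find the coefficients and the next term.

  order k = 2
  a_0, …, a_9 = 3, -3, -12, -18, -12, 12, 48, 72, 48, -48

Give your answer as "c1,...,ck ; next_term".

2,-2 ; -192

  a_2 = 2·-3 + -2·3 = -12
  a_3 = 2·-12 + -2·-3 = -18
  a_4 = 2·-18 + -2·-12 = -12
  a_5 = 2·-12 + -2·-18 = 12
  a_6 = 2·12 + -2·-12 = 48
  a_7 = 2·48 + -2·12 = 72
  a_8 = 2·72 + -2·48 = 48
  a_9 = 2·48 + -2·72 = -48
  a_10 = 2·-48 + -2·48 = -192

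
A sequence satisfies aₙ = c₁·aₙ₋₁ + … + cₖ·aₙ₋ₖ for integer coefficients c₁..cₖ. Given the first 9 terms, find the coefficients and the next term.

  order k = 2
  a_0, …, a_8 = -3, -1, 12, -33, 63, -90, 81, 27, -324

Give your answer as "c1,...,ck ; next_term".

-3,-3 ; 891

  a_2 = -3·-1 + -3·-3 = 12
  a_3 = -3·12 + -3·-1 = -33
  a_4 = -3·-33 + -3·12 = 63
  a_5 = -3·63 + -3·-33 = -90
  a_6 = -3·-90 + -3·63 = 81
  a_7 = -3·81 + -3·-90 = 27
  a_8 = -3·27 + -3·81 = -324
  a_9 = -3·-324 + -3·27 = 891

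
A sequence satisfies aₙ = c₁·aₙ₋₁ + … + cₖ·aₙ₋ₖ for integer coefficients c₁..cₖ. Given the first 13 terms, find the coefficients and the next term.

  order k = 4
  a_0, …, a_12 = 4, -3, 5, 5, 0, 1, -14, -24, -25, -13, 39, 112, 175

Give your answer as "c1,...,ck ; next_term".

  a_4 = 1·5 + 0·5 + -1·-3 + -2·4 = 0
  a_5 = 1·0 + 0·5 + -1·5 + -2·-3 = 1
  a_6 = 1·1 + 0·0 + -1·5 + -2·5 = -14
  a_7 = 1·-14 + 0·1 + -1·0 + -2·5 = -24
  a_8 = 1·-24 + 0·-14 + -1·1 + -2·0 = -25
  a_9 = 1·-25 + 0·-24 + -1·-14 + -2·1 = -13
  a_10 = 1·-13 + 0·-25 + -1·-24 + -2·-14 = 39
  a_11 = 1·39 + 0·-13 + -1·-25 + -2·-24 = 112
  a_12 = 1·112 + 0·39 + -1·-13 + -2·-25 = 175
  a_13 = 1·175 + 0·112 + -1·39 + -2·-13 = 162

1,0,-1,-2 ; 162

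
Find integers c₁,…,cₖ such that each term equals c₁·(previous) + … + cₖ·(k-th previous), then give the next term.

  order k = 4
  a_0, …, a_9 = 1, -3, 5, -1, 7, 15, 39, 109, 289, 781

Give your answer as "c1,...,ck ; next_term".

2,2,0,-1 ; 2101

  a_4 = 2·-1 + 2·5 + 0·-3 + -1·1 = 7
  a_5 = 2·7 + 2·-1 + 0·5 + -1·-3 = 15
  a_6 = 2·15 + 2·7 + 0·-1 + -1·5 = 39
  a_7 = 2·39 + 2·15 + 0·7 + -1·-1 = 109
  a_8 = 2·109 + 2·39 + 0·15 + -1·7 = 289
  a_9 = 2·289 + 2·109 + 0·39 + -1·15 = 781
  a_10 = 2·781 + 2·289 + 0·109 + -1·39 = 2101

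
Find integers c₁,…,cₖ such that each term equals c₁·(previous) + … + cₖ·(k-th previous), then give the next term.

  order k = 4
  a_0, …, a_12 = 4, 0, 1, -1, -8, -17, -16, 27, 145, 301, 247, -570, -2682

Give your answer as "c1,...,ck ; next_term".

  a_4 = 2·-1 + -2·1 + -3·0 + -1·4 = -8
  a_5 = 2·-8 + -2·-1 + -3·1 + -1·0 = -17
  a_6 = 2·-17 + -2·-8 + -3·-1 + -1·1 = -16
  a_7 = 2·-16 + -2·-17 + -3·-8 + -1·-1 = 27
  a_8 = 2·27 + -2·-16 + -3·-17 + -1·-8 = 145
  a_9 = 2·145 + -2·27 + -3·-16 + -1·-17 = 301
  a_10 = 2·301 + -2·145 + -3·27 + -1·-16 = 247
  a_11 = 2·247 + -2·301 + -3·145 + -1·27 = -570
  a_12 = 2·-570 + -2·247 + -3·301 + -1·145 = -2682
  a_13 = 2·-2682 + -2·-570 + -3·247 + -1·301 = -5266

2,-2,-3,-1 ; -5266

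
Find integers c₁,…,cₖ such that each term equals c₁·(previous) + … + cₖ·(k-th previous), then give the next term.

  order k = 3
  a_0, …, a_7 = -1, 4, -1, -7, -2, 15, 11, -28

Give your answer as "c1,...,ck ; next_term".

  a_3 = 0·-1 + -2·4 + -1·-1 = -7
  a_4 = 0·-7 + -2·-1 + -1·4 = -2
  a_5 = 0·-2 + -2·-7 + -1·-1 = 15
  a_6 = 0·15 + -2·-2 + -1·-7 = 11
  a_7 = 0·11 + -2·15 + -1·-2 = -28
  a_8 = 0·-28 + -2·11 + -1·15 = -37

0,-2,-1 ; -37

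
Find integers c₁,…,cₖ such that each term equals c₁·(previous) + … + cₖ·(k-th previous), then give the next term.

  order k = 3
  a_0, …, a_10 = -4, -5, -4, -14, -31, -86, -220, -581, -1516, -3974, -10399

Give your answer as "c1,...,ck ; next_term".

2,2,-1 ; -27230

  a_3 = 2·-4 + 2·-5 + -1·-4 = -14
  a_4 = 2·-14 + 2·-4 + -1·-5 = -31
  a_5 = 2·-31 + 2·-14 + -1·-4 = -86
  a_6 = 2·-86 + 2·-31 + -1·-14 = -220
  a_7 = 2·-220 + 2·-86 + -1·-31 = -581
  a_8 = 2·-581 + 2·-220 + -1·-86 = -1516
  a_9 = 2·-1516 + 2·-581 + -1·-220 = -3974
  a_10 = 2·-3974 + 2·-1516 + -1·-581 = -10399
  a_11 = 2·-10399 + 2·-3974 + -1·-1516 = -27230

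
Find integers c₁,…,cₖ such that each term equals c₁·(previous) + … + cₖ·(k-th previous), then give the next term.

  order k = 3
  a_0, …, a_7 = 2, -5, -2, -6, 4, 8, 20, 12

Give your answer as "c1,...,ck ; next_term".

1,0,-2 ; -4

  a_3 = 1·-2 + 0·-5 + -2·2 = -6
  a_4 = 1·-6 + 0·-2 + -2·-5 = 4
  a_5 = 1·4 + 0·-6 + -2·-2 = 8
  a_6 = 1·8 + 0·4 + -2·-6 = 20
  a_7 = 1·20 + 0·8 + -2·4 = 12
  a_8 = 1·12 + 0·20 + -2·8 = -4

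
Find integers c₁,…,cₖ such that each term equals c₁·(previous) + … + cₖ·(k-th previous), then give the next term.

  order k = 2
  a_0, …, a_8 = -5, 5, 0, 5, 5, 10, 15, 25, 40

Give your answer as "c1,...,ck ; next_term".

1,1 ; 65

  a_2 = 1·5 + 1·-5 = 0
  a_3 = 1·0 + 1·5 = 5
  a_4 = 1·5 + 1·0 = 5
  a_5 = 1·5 + 1·5 = 10
  a_6 = 1·10 + 1·5 = 15
  a_7 = 1·15 + 1·10 = 25
  a_8 = 1·25 + 1·15 = 40
  a_9 = 1·40 + 1·25 = 65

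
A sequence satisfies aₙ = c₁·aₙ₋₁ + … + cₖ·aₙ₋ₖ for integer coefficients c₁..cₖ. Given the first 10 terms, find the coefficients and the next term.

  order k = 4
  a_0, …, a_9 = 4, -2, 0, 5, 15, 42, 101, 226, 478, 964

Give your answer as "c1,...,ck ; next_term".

  a_4 = 3·5 + -1·0 + -2·-2 + -1·4 = 15
  a_5 = 3·15 + -1·5 + -2·0 + -1·-2 = 42
  a_6 = 3·42 + -1·15 + -2·5 + -1·0 = 101
  a_7 = 3·101 + -1·42 + -2·15 + -1·5 = 226
  a_8 = 3·226 + -1·101 + -2·42 + -1·15 = 478
  a_9 = 3·478 + -1·226 + -2·101 + -1·42 = 964
  a_10 = 3·964 + -1·478 + -2·226 + -1·101 = 1861

3,-1,-2,-1 ; 1861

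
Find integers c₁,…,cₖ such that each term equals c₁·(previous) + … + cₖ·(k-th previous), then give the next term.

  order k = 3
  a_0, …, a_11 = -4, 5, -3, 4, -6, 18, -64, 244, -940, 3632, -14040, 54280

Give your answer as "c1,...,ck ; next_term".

-4,0,2 ; -209856

  a_3 = -4·-3 + 0·5 + 2·-4 = 4
  a_4 = -4·4 + 0·-3 + 2·5 = -6
  a_5 = -4·-6 + 0·4 + 2·-3 = 18
  a_6 = -4·18 + 0·-6 + 2·4 = -64
  a_7 = -4·-64 + 0·18 + 2·-6 = 244
  a_8 = -4·244 + 0·-64 + 2·18 = -940
  a_9 = -4·-940 + 0·244 + 2·-64 = 3632
  a_10 = -4·3632 + 0·-940 + 2·244 = -14040
  a_11 = -4·-14040 + 0·3632 + 2·-940 = 54280
  a_12 = -4·54280 + 0·-14040 + 2·3632 = -209856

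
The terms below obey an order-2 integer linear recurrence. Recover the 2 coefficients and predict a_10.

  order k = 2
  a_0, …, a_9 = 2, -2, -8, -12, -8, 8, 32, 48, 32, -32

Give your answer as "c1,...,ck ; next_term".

2,-2 ; -128

  a_2 = 2·-2 + -2·2 = -8
  a_3 = 2·-8 + -2·-2 = -12
  a_4 = 2·-12 + -2·-8 = -8
  a_5 = 2·-8 + -2·-12 = 8
  a_6 = 2·8 + -2·-8 = 32
  a_7 = 2·32 + -2·8 = 48
  a_8 = 2·48 + -2·32 = 32
  a_9 = 2·32 + -2·48 = -32
  a_10 = 2·-32 + -2·32 = -128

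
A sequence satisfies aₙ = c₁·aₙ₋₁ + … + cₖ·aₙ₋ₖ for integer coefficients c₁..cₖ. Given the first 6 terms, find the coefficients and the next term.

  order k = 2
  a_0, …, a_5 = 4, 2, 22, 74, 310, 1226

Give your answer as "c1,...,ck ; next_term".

  a_2 = 3·2 + 4·4 = 22
  a_3 = 3·22 + 4·2 = 74
  a_4 = 3·74 + 4·22 = 310
  a_5 = 3·310 + 4·74 = 1226
  a_6 = 3·1226 + 4·310 = 4918

3,4 ; 4918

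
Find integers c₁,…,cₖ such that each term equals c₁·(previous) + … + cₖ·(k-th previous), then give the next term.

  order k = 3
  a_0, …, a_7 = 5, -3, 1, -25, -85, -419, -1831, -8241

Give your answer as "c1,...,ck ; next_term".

4,3,-4 ; -36781

  a_3 = 4·1 + 3·-3 + -4·5 = -25
  a_4 = 4·-25 + 3·1 + -4·-3 = -85
  a_5 = 4·-85 + 3·-25 + -4·1 = -419
  a_6 = 4·-419 + 3·-85 + -4·-25 = -1831
  a_7 = 4·-1831 + 3·-419 + -4·-85 = -8241
  a_8 = 4·-8241 + 3·-1831 + -4·-419 = -36781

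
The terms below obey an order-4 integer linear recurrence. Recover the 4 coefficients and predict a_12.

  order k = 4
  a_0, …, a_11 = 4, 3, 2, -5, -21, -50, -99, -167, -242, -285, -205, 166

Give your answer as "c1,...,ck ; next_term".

  a_4 = 2·-5 + 0·2 + -1·3 + -2·4 = -21
  a_5 = 2·-21 + 0·-5 + -1·2 + -2·3 = -50
  a_6 = 2·-50 + 0·-21 + -1·-5 + -2·2 = -99
  a_7 = 2·-99 + 0·-50 + -1·-21 + -2·-5 = -167
  a_8 = 2·-167 + 0·-99 + -1·-50 + -2·-21 = -242
  a_9 = 2·-242 + 0·-167 + -1·-99 + -2·-50 = -285
  a_10 = 2·-285 + 0·-242 + -1·-167 + -2·-99 = -205
  a_11 = 2·-205 + 0·-285 + -1·-242 + -2·-167 = 166
  a_12 = 2·166 + 0·-205 + -1·-285 + -2·-242 = 1101

2,0,-1,-2 ; 1101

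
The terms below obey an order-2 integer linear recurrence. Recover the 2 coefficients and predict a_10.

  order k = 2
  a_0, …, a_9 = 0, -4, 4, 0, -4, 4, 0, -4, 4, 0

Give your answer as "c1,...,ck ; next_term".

  a_2 = -1·-4 + -1·0 = 4
  a_3 = -1·4 + -1·-4 = 0
  a_4 = -1·0 + -1·4 = -4
  a_5 = -1·-4 + -1·0 = 4
  a_6 = -1·4 + -1·-4 = 0
  a_7 = -1·0 + -1·4 = -4
  a_8 = -1·-4 + -1·0 = 4
  a_9 = -1·4 + -1·-4 = 0
  a_10 = -1·0 + -1·4 = -4

-1,-1 ; -4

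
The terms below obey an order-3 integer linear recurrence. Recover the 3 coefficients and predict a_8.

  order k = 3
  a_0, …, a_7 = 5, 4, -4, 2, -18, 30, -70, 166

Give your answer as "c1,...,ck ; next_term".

-1,2,-2 ; -366

  a_3 = -1·-4 + 2·4 + -2·5 = 2
  a_4 = -1·2 + 2·-4 + -2·4 = -18
  a_5 = -1·-18 + 2·2 + -2·-4 = 30
  a_6 = -1·30 + 2·-18 + -2·2 = -70
  a_7 = -1·-70 + 2·30 + -2·-18 = 166
  a_8 = -1·166 + 2·-70 + -2·30 = -366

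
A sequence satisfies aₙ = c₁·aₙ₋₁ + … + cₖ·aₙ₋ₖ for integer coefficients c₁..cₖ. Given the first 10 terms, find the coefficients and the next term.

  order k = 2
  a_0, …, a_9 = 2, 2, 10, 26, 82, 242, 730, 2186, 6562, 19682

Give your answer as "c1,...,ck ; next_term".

  a_2 = 2·2 + 3·2 = 10
  a_3 = 2·10 + 3·2 = 26
  a_4 = 2·26 + 3·10 = 82
  a_5 = 2·82 + 3·26 = 242
  a_6 = 2·242 + 3·82 = 730
  a_7 = 2·730 + 3·242 = 2186
  a_8 = 2·2186 + 3·730 = 6562
  a_9 = 2·6562 + 3·2186 = 19682
  a_10 = 2·19682 + 3·6562 = 59050

2,3 ; 59050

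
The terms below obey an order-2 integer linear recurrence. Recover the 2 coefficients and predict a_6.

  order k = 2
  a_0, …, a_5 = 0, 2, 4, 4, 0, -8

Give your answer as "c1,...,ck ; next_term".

2,-2 ; -16

  a_2 = 2·2 + -2·0 = 4
  a_3 = 2·4 + -2·2 = 4
  a_4 = 2·4 + -2·4 = 0
  a_5 = 2·0 + -2·4 = -8
  a_6 = 2·-8 + -2·0 = -16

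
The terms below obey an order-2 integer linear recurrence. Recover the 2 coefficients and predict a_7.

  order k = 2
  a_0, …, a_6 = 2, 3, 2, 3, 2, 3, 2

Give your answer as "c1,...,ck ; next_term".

0,1 ; 3

  a_2 = 0·3 + 1·2 = 2
  a_3 = 0·2 + 1·3 = 3
  a_4 = 0·3 + 1·2 = 2
  a_5 = 0·2 + 1·3 = 3
  a_6 = 0·3 + 1·2 = 2
  a_7 = 0·2 + 1·3 = 3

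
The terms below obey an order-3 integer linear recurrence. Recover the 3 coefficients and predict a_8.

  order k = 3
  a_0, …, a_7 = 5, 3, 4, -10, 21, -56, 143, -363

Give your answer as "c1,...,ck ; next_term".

  a_3 = -2·4 + 1·3 + -1·5 = -10
  a_4 = -2·-10 + 1·4 + -1·3 = 21
  a_5 = -2·21 + 1·-10 + -1·4 = -56
  a_6 = -2·-56 + 1·21 + -1·-10 = 143
  a_7 = -2·143 + 1·-56 + -1·21 = -363
  a_8 = -2·-363 + 1·143 + -1·-56 = 925

-2,1,-1 ; 925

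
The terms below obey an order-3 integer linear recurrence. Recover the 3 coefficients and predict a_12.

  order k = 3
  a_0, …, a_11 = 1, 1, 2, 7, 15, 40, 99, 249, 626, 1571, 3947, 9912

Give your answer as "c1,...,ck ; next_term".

1,3,2 ; 24895

  a_3 = 1·2 + 3·1 + 2·1 = 7
  a_4 = 1·7 + 3·2 + 2·1 = 15
  a_5 = 1·15 + 3·7 + 2·2 = 40
  a_6 = 1·40 + 3·15 + 2·7 = 99
  a_7 = 1·99 + 3·40 + 2·15 = 249
  a_8 = 1·249 + 3·99 + 2·40 = 626
  a_9 = 1·626 + 3·249 + 2·99 = 1571
  a_10 = 1·1571 + 3·626 + 2·249 = 3947
  a_11 = 1·3947 + 3·1571 + 2·626 = 9912
  a_12 = 1·9912 + 3·3947 + 2·1571 = 24895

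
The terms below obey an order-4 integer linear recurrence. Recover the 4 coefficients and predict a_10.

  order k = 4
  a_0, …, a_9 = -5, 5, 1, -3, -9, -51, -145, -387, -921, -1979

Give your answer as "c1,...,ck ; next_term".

  a_4 = 3·-3 + 0·1 + -4·5 + -4·-5 = -9
  a_5 = 3·-9 + 0·-3 + -4·1 + -4·5 = -51
  a_6 = 3·-51 + 0·-9 + -4·-3 + -4·1 = -145
  a_7 = 3·-145 + 0·-51 + -4·-9 + -4·-3 = -387
  a_8 = 3·-387 + 0·-145 + -4·-51 + -4·-9 = -921
  a_9 = 3·-921 + 0·-387 + -4·-145 + -4·-51 = -1979
  a_10 = 3·-1979 + 0·-921 + -4·-387 + -4·-145 = -3809

3,0,-4,-4 ; -3809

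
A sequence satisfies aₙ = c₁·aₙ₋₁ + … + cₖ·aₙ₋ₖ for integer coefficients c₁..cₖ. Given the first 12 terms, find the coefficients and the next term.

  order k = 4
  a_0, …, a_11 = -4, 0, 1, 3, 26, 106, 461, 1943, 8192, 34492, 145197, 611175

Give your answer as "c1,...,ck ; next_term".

  a_4 = 4·3 + 2·1 + -4·0 + -3·-4 = 26
  a_5 = 4·26 + 2·3 + -4·1 + -3·0 = 106
  a_6 = 4·106 + 2·26 + -4·3 + -3·1 = 461
  a_7 = 4·461 + 2·106 + -4·26 + -3·3 = 1943
  a_8 = 4·1943 + 2·461 + -4·106 + -3·26 = 8192
  a_9 = 4·8192 + 2·1943 + -4·461 + -3·106 = 34492
  a_10 = 4·34492 + 2·8192 + -4·1943 + -3·461 = 145197
  a_11 = 4·145197 + 2·34492 + -4·8192 + -3·1943 = 611175
  a_12 = 4·611175 + 2·145197 + -4·34492 + -3·8192 = 2572550

4,2,-4,-3 ; 2572550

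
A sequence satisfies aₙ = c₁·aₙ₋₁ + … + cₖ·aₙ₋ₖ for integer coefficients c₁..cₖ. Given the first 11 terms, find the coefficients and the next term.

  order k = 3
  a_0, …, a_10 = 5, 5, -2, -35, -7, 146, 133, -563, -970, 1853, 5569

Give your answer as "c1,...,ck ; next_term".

0,-4,-3 ; -4502

  a_3 = 0·-2 + -4·5 + -3·5 = -35
  a_4 = 0·-35 + -4·-2 + -3·5 = -7
  a_5 = 0·-7 + -4·-35 + -3·-2 = 146
  a_6 = 0·146 + -4·-7 + -3·-35 = 133
  a_7 = 0·133 + -4·146 + -3·-7 = -563
  a_8 = 0·-563 + -4·133 + -3·146 = -970
  a_9 = 0·-970 + -4·-563 + -3·133 = 1853
  a_10 = 0·1853 + -4·-970 + -3·-563 = 5569
  a_11 = 0·5569 + -4·1853 + -3·-970 = -4502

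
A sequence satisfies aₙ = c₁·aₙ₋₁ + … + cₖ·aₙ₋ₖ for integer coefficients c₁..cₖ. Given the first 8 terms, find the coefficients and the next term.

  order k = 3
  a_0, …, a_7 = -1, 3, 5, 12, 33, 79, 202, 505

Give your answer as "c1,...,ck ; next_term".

  a_3 = 1·5 + 3·3 + 2·-1 = 12
  a_4 = 1·12 + 3·5 + 2·3 = 33
  a_5 = 1·33 + 3·12 + 2·5 = 79
  a_6 = 1·79 + 3·33 + 2·12 = 202
  a_7 = 1·202 + 3·79 + 2·33 = 505
  a_8 = 1·505 + 3·202 + 2·79 = 1269

1,3,2 ; 1269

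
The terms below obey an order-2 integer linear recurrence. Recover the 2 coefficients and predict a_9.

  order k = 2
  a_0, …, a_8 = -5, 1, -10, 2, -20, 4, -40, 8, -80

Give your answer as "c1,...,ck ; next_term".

  a_2 = 0·1 + 2·-5 = -10
  a_3 = 0·-10 + 2·1 = 2
  a_4 = 0·2 + 2·-10 = -20
  a_5 = 0·-20 + 2·2 = 4
  a_6 = 0·4 + 2·-20 = -40
  a_7 = 0·-40 + 2·4 = 8
  a_8 = 0·8 + 2·-40 = -80
  a_9 = 0·-80 + 2·8 = 16

0,2 ; 16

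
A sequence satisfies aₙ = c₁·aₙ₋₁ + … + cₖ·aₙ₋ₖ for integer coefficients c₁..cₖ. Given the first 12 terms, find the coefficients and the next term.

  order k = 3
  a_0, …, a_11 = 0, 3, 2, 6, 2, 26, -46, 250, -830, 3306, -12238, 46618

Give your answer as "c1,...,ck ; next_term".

  a_3 = -3·2 + 4·3 + 4·0 = 6
  a_4 = -3·6 + 4·2 + 4·3 = 2
  a_5 = -3·2 + 4·6 + 4·2 = 26
  a_6 = -3·26 + 4·2 + 4·6 = -46
  a_7 = -3·-46 + 4·26 + 4·2 = 250
  a_8 = -3·250 + 4·-46 + 4·26 = -830
  a_9 = -3·-830 + 4·250 + 4·-46 = 3306
  a_10 = -3·3306 + 4·-830 + 4·250 = -12238
  a_11 = -3·-12238 + 4·3306 + 4·-830 = 46618
  a_12 = -3·46618 + 4·-12238 + 4·3306 = -175582

-3,4,4 ; -175582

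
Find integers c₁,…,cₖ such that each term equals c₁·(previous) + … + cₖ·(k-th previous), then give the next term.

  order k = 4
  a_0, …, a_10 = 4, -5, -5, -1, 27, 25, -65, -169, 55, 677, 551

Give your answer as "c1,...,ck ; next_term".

  a_4 = 1·-1 + -3·-5 + -1·-5 + 2·4 = 27
  a_5 = 1·27 + -3·-1 + -1·-5 + 2·-5 = 25
  a_6 = 1·25 + -3·27 + -1·-1 + 2·-5 = -65
  a_7 = 1·-65 + -3·25 + -1·27 + 2·-1 = -169
  a_8 = 1·-169 + -3·-65 + -1·25 + 2·27 = 55
  a_9 = 1·55 + -3·-169 + -1·-65 + 2·25 = 677
  a_10 = 1·677 + -3·55 + -1·-169 + 2·-65 = 551
  a_11 = 1·551 + -3·677 + -1·55 + 2·-169 = -1873

1,-3,-1,2 ; -1873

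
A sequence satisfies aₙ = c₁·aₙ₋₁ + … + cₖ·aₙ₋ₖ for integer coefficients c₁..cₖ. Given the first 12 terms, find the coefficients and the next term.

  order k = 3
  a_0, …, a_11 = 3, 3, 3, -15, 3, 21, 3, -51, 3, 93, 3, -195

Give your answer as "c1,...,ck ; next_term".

-1,-2,-2 ; 3

  a_3 = -1·3 + -2·3 + -2·3 = -15
  a_4 = -1·-15 + -2·3 + -2·3 = 3
  a_5 = -1·3 + -2·-15 + -2·3 = 21
  a_6 = -1·21 + -2·3 + -2·-15 = 3
  a_7 = -1·3 + -2·21 + -2·3 = -51
  a_8 = -1·-51 + -2·3 + -2·21 = 3
  a_9 = -1·3 + -2·-51 + -2·3 = 93
  a_10 = -1·93 + -2·3 + -2·-51 = 3
  a_11 = -1·3 + -2·93 + -2·3 = -195
  a_12 = -1·-195 + -2·3 + -2·93 = 3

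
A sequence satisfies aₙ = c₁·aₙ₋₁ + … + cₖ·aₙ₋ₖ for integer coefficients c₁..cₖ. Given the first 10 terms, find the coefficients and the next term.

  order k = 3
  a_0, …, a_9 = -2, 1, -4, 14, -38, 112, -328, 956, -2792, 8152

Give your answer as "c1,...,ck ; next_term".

  a_3 = -2·-4 + 2·1 + -2·-2 = 14
  a_4 = -2·14 + 2·-4 + -2·1 = -38
  a_5 = -2·-38 + 2·14 + -2·-4 = 112
  a_6 = -2·112 + 2·-38 + -2·14 = -328
  a_7 = -2·-328 + 2·112 + -2·-38 = 956
  a_8 = -2·956 + 2·-328 + -2·112 = -2792
  a_9 = -2·-2792 + 2·956 + -2·-328 = 8152
  a_10 = -2·8152 + 2·-2792 + -2·956 = -23800

-2,2,-2 ; -23800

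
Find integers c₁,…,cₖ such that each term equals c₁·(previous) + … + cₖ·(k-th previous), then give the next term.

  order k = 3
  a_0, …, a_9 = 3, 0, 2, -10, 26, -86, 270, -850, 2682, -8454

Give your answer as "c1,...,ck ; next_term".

-2,3,-2 ; 26654

  a_3 = -2·2 + 3·0 + -2·3 = -10
  a_4 = -2·-10 + 3·2 + -2·0 = 26
  a_5 = -2·26 + 3·-10 + -2·2 = -86
  a_6 = -2·-86 + 3·26 + -2·-10 = 270
  a_7 = -2·270 + 3·-86 + -2·26 = -850
  a_8 = -2·-850 + 3·270 + -2·-86 = 2682
  a_9 = -2·2682 + 3·-850 + -2·270 = -8454
  a_10 = -2·-8454 + 3·2682 + -2·-850 = 26654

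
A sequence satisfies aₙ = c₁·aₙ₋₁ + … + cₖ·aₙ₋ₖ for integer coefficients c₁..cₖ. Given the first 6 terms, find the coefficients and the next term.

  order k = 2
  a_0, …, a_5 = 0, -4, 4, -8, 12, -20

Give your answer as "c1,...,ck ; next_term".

-1,1 ; 32

  a_2 = -1·-4 + 1·0 = 4
  a_3 = -1·4 + 1·-4 = -8
  a_4 = -1·-8 + 1·4 = 12
  a_5 = -1·12 + 1·-8 = -20
  a_6 = -1·-20 + 1·12 = 32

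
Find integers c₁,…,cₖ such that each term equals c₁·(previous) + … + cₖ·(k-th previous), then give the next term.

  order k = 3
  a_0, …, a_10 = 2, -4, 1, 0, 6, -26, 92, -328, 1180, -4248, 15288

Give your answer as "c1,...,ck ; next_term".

  a_3 = -4·1 + -2·-4 + -2·2 = 0
  a_4 = -4·0 + -2·1 + -2·-4 = 6
  a_5 = -4·6 + -2·0 + -2·1 = -26
  a_6 = -4·-26 + -2·6 + -2·0 = 92
  a_7 = -4·92 + -2·-26 + -2·6 = -328
  a_8 = -4·-328 + -2·92 + -2·-26 = 1180
  a_9 = -4·1180 + -2·-328 + -2·92 = -4248
  a_10 = -4·-4248 + -2·1180 + -2·-328 = 15288
  a_11 = -4·15288 + -2·-4248 + -2·1180 = -55016

-4,-2,-2 ; -55016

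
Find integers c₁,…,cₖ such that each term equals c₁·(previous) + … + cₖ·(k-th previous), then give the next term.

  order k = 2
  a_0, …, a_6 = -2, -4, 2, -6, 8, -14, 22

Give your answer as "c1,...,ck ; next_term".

-1,1 ; -36

  a_2 = -1·-4 + 1·-2 = 2
  a_3 = -1·2 + 1·-4 = -6
  a_4 = -1·-6 + 1·2 = 8
  a_5 = -1·8 + 1·-6 = -14
  a_6 = -1·-14 + 1·8 = 22
  a_7 = -1·22 + 1·-14 = -36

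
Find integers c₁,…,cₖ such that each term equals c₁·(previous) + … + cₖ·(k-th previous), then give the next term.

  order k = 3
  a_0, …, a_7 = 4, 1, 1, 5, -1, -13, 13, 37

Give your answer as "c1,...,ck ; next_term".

0,-3,2 ; -65

  a_3 = 0·1 + -3·1 + 2·4 = 5
  a_4 = 0·5 + -3·1 + 2·1 = -1
  a_5 = 0·-1 + -3·5 + 2·1 = -13
  a_6 = 0·-13 + -3·-1 + 2·5 = 13
  a_7 = 0·13 + -3·-13 + 2·-1 = 37
  a_8 = 0·37 + -3·13 + 2·-13 = -65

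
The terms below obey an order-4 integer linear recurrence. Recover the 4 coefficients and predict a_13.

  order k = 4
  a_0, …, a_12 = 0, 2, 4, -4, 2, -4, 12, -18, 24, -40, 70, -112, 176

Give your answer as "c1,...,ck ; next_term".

  a_4 = -1·-4 + 0·4 + -1·2 + 1·0 = 2
  a_5 = -1·2 + 0·-4 + -1·4 + 1·2 = -4
  a_6 = -1·-4 + 0·2 + -1·-4 + 1·4 = 12
  a_7 = -1·12 + 0·-4 + -1·2 + 1·-4 = -18
  a_8 = -1·-18 + 0·12 + -1·-4 + 1·2 = 24
  a_9 = -1·24 + 0·-18 + -1·12 + 1·-4 = -40
  a_10 = -1·-40 + 0·24 + -1·-18 + 1·12 = 70
  a_11 = -1·70 + 0·-40 + -1·24 + 1·-18 = -112
  a_12 = -1·-112 + 0·70 + -1·-40 + 1·24 = 176
  a_13 = -1·176 + 0·-112 + -1·70 + 1·-40 = -286

-1,0,-1,1 ; -286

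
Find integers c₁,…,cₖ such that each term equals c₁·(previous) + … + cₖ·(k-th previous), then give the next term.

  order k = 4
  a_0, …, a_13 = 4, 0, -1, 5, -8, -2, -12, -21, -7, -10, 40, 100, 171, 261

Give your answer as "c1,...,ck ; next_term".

  a_4 = 1·5 + 1·-1 + -1·0 + -3·4 = -8
  a_5 = 1·-8 + 1·5 + -1·-1 + -3·0 = -2
  a_6 = 1·-2 + 1·-8 + -1·5 + -3·-1 = -12
  a_7 = 1·-12 + 1·-2 + -1·-8 + -3·5 = -21
  a_8 = 1·-21 + 1·-12 + -1·-2 + -3·-8 = -7
  a_9 = 1·-7 + 1·-21 + -1·-12 + -3·-2 = -10
  a_10 = 1·-10 + 1·-7 + -1·-21 + -3·-12 = 40
  a_11 = 1·40 + 1·-10 + -1·-7 + -3·-21 = 100
  a_12 = 1·100 + 1·40 + -1·-10 + -3·-7 = 171
  a_13 = 1·171 + 1·100 + -1·40 + -3·-10 = 261
  a_14 = 1·261 + 1·171 + -1·100 + -3·40 = 212

1,1,-1,-3 ; 212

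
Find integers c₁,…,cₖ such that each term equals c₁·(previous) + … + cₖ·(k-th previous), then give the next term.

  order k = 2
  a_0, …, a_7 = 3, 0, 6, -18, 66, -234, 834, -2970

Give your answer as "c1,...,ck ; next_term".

  a_2 = -3·0 + 2·3 = 6
  a_3 = -3·6 + 2·0 = -18
  a_4 = -3·-18 + 2·6 = 66
  a_5 = -3·66 + 2·-18 = -234
  a_6 = -3·-234 + 2·66 = 834
  a_7 = -3·834 + 2·-234 = -2970
  a_8 = -3·-2970 + 2·834 = 10578

-3,2 ; 10578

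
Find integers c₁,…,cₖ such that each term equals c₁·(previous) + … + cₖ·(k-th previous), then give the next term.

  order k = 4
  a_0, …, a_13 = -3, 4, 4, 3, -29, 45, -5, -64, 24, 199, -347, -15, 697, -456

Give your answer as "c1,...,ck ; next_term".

-2,-3,-2,1 ; -1496

  a_4 = -2·3 + -3·4 + -2·4 + 1·-3 = -29
  a_5 = -2·-29 + -3·3 + -2·4 + 1·4 = 45
  a_6 = -2·45 + -3·-29 + -2·3 + 1·4 = -5
  a_7 = -2·-5 + -3·45 + -2·-29 + 1·3 = -64
  a_8 = -2·-64 + -3·-5 + -2·45 + 1·-29 = 24
  a_9 = -2·24 + -3·-64 + -2·-5 + 1·45 = 199
  a_10 = -2·199 + -3·24 + -2·-64 + 1·-5 = -347
  a_11 = -2·-347 + -3·199 + -2·24 + 1·-64 = -15
  a_12 = -2·-15 + -3·-347 + -2·199 + 1·24 = 697
  a_13 = -2·697 + -3·-15 + -2·-347 + 1·199 = -456
  a_14 = -2·-456 + -3·697 + -2·-15 + 1·-347 = -1496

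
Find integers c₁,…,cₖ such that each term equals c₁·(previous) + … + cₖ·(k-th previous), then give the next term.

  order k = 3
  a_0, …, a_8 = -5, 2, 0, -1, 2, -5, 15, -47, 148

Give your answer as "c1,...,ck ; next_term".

  a_3 = -4·0 + -3·2 + -1·-5 = -1
  a_4 = -4·-1 + -3·0 + -1·2 = 2
  a_5 = -4·2 + -3·-1 + -1·0 = -5
  a_6 = -4·-5 + -3·2 + -1·-1 = 15
  a_7 = -4·15 + -3·-5 + -1·2 = -47
  a_8 = -4·-47 + -3·15 + -1·-5 = 148
  a_9 = -4·148 + -3·-47 + -1·15 = -466

-4,-3,-1 ; -466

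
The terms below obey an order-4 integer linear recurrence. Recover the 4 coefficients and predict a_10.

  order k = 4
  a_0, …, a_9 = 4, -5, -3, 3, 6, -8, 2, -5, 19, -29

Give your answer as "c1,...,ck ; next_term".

-1,0,-1,1 ; 36

  a_4 = -1·3 + 0·-3 + -1·-5 + 1·4 = 6
  a_5 = -1·6 + 0·3 + -1·-3 + 1·-5 = -8
  a_6 = -1·-8 + 0·6 + -1·3 + 1·-3 = 2
  a_7 = -1·2 + 0·-8 + -1·6 + 1·3 = -5
  a_8 = -1·-5 + 0·2 + -1·-8 + 1·6 = 19
  a_9 = -1·19 + 0·-5 + -1·2 + 1·-8 = -29
  a_10 = -1·-29 + 0·19 + -1·-5 + 1·2 = 36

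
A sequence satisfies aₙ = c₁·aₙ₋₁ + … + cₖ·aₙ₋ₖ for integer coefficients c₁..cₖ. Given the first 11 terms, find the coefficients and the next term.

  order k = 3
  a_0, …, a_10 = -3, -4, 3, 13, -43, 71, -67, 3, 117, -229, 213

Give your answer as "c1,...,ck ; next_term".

  a_3 = -3·3 + -4·-4 + -2·-3 = 13
  a_4 = -3·13 + -4·3 + -2·-4 = -43
  a_5 = -3·-43 + -4·13 + -2·3 = 71
  a_6 = -3·71 + -4·-43 + -2·13 = -67
  a_7 = -3·-67 + -4·71 + -2·-43 = 3
  a_8 = -3·3 + -4·-67 + -2·71 = 117
  a_9 = -3·117 + -4·3 + -2·-67 = -229
  a_10 = -3·-229 + -4·117 + -2·3 = 213
  a_11 = -3·213 + -4·-229 + -2·117 = 43

-3,-4,-2 ; 43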